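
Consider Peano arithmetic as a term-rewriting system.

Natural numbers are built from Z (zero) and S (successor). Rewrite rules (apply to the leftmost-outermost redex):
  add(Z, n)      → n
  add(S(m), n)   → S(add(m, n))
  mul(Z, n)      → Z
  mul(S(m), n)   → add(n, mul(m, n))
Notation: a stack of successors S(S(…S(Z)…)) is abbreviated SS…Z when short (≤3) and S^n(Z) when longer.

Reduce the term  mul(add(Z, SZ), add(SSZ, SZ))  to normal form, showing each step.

Answer: normal form = SSSZ  (in 10 steps)

Reduction:
  start: mul(add(Z, SZ), add(SSZ, SZ))
  →1  mul(SZ, add(SSZ, SZ))
  →2  add(add(SSZ, SZ), mul(Z, add(SSZ, SZ)))
  →3  add(S(add(SZ, SZ)), mul(Z, add(SSZ, SZ)))
  →4  S(add(add(SZ, SZ), mul(Z, add(SSZ, SZ))))
  →5  S(add(S(add(Z, SZ)), mul(Z, add(SSZ, SZ))))
  →6  S(S(add(add(Z, SZ), mul(Z, add(SSZ, SZ)))))
  →7  S(S(add(SZ, mul(Z, add(SSZ, SZ)))))
  →8  S(S(S(add(Z, mul(Z, add(SSZ, SZ))))))
  →9  S(S(S(mul(Z, add(SSZ, SZ)))))
  →10  SSSZ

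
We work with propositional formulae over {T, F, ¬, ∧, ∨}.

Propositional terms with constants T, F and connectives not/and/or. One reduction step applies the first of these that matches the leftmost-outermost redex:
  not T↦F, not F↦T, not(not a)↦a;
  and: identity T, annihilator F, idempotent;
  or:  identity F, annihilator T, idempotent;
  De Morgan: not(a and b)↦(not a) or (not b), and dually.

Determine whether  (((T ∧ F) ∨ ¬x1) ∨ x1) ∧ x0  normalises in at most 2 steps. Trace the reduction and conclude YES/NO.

Answer: YES — reaches normal form (¬x1 ∨ x1) ∧ x0 in 2 ≤ 2 steps

Derivation:
  start: (((T ∧ F) ∨ ¬x1) ∨ x1) ∧ x0
  →1  ((F ∨ ¬x1) ∨ x1) ∧ x0
  →2  (¬x1 ∨ x1) ∧ x0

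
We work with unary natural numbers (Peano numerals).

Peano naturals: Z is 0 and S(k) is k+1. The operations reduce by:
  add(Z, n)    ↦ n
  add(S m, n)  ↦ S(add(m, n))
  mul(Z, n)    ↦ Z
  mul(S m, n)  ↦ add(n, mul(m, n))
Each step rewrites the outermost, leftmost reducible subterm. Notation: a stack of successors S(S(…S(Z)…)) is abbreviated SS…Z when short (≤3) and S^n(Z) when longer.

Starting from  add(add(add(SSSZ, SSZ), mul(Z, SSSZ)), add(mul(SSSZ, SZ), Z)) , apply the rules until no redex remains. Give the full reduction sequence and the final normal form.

Answer: normal form = S^8(Z)  (in 31 steps)

Working:
  start: add(add(add(SSSZ, SSZ), mul(Z, SSSZ)), add(mul(SSSZ, SZ), Z))
  step 1: add(add(S(add(SSZ, SSZ)), mul(Z, SSSZ)), add(mul(SSSZ, SZ), Z))
  step 2: add(S(add(add(SSZ, SSZ), mul(Z, SSSZ))), add(mul(SSSZ, SZ), Z))
  step 3: S(add(add(add(SSZ, SSZ), mul(Z, SSSZ)), add(mul(SSSZ, SZ), Z)))
  step 4: S(add(add(S(add(SZ, SSZ)), mul(Z, SSSZ)), add(mul(SSSZ, SZ), Z)))
  step 5: S(add(S(add(add(SZ, SSZ), mul(Z, SSSZ))), add(mul(SSSZ, SZ), Z)))
  step 6: S(S(add(add(add(SZ, SSZ), mul(Z, SSSZ)), add(mul(SSSZ, SZ), Z))))
  step 7: S(S(add(add(S(add(Z, SSZ)), mul(Z, SSSZ)), add(mul(SSSZ, SZ), Z))))
  step 8: S(S(add(S(add(add(Z, SSZ), mul(Z, SSSZ))), add(mul(SSSZ, SZ), Z))))
  step 9: S(S(S(add(add(add(Z, SSZ), mul(Z, SSSZ)), add(mul(SSSZ, SZ), Z)))))
  step 10: S(S(S(add(add(SSZ, mul(Z, SSSZ)), add(mul(SSSZ, SZ), Z)))))
  step 11: S(S(S(add(S(add(SZ, mul(Z, SSSZ))), add(mul(SSSZ, SZ), Z)))))
  step 12: S(S(S(S(add(add(SZ, mul(Z, SSSZ)), add(mul(SSSZ, SZ), Z))))))
  step 13: S(S(S(S(add(S(add(Z, mul(Z, SSSZ))), add(mul(SSSZ, SZ), Z))))))
  step 14: S(S(S(S(S(add(add(Z, mul(Z, SSSZ)), add(mul(SSSZ, SZ), Z)))))))
  step 15: S(S(S(S(S(add(mul(Z, SSSZ), add(mul(SSSZ, SZ), Z)))))))
  step 16: S(S(S(S(S(add(Z, add(mul(SSSZ, SZ), Z)))))))
  step 17: S(S(S(S(S(add(mul(SSSZ, SZ), Z))))))
  step 18: S(S(S(S(S(add(add(SZ, mul(SSZ, SZ)), Z))))))
  step 19: S(S(S(S(S(add(S(add(Z, mul(SSZ, SZ))), Z))))))
  step 20: S(S(S(S(S(S(add(add(Z, mul(SSZ, SZ)), Z)))))))
  step 21: S(S(S(S(S(S(add(mul(SSZ, SZ), Z)))))))
  step 22: S(S(S(S(S(S(add(add(SZ, mul(SZ, SZ)), Z)))))))
  step 23: S(S(S(S(S(S(add(S(add(Z, mul(SZ, SZ))), Z)))))))
  step 24: S(S(S(S(S(S(S(add(add(Z, mul(SZ, SZ)), Z))))))))
  step 25: S(S(S(S(S(S(S(add(mul(SZ, SZ), Z))))))))
  step 26: S(S(S(S(S(S(S(add(add(SZ, mul(Z, SZ)), Z))))))))
  step 27: S(S(S(S(S(S(S(add(S(add(Z, mul(Z, SZ))), Z))))))))
  step 28: S(S(S(S(S(S(S(S(add(add(Z, mul(Z, SZ)), Z)))))))))
  step 29: S(S(S(S(S(S(S(S(add(mul(Z, SZ), Z)))))))))
  step 30: S(S(S(S(S(S(S(S(add(Z, Z)))))))))
  step 31: S^8(Z)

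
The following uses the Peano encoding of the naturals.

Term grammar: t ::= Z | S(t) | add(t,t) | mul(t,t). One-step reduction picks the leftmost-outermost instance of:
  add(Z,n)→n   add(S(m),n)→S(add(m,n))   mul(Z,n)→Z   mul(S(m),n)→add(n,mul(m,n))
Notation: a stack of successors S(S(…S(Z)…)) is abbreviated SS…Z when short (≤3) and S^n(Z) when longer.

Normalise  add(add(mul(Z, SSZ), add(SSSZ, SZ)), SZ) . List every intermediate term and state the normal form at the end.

Answer: normal form = S^5(Z)  (in 11 steps)

Working:
  start: add(add(mul(Z, SSZ), add(SSSZ, SZ)), SZ)
  →1  add(add(Z, add(SSSZ, SZ)), SZ)
  →2  add(add(SSSZ, SZ), SZ)
  →3  add(S(add(SSZ, SZ)), SZ)
  →4  S(add(add(SSZ, SZ), SZ))
  →5  S(add(S(add(SZ, SZ)), SZ))
  →6  S(S(add(add(SZ, SZ), SZ)))
  →7  S(S(add(S(add(Z, SZ)), SZ)))
  →8  S(S(S(add(add(Z, SZ), SZ))))
  →9  S(S(S(add(SZ, SZ))))
  →10  S(S(S(S(add(Z, SZ)))))
  →11  S^5(Z)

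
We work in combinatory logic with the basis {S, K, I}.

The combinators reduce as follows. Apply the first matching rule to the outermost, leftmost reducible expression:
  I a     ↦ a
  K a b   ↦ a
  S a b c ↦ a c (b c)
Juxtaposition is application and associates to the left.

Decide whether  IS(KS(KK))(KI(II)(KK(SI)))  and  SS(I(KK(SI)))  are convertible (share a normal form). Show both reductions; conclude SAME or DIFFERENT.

Term A:
  start: IS(KS(KK))(KI(II)(KK(SI)))
  [1] S(KS(KK))(KI(II)(KK(SI)))
  [2] SS(KI(II)(KK(SI)))
  [3] SS(I(KK(SI)))
  [4] SS(KK(SI))
  [5] SSK

Term B:
  start: SS(I(KK(SI)))
  [1] SS(KK(SI))
  [2] SSK

Answer: SAME — A ⇓ SSK, B ⇓ SSK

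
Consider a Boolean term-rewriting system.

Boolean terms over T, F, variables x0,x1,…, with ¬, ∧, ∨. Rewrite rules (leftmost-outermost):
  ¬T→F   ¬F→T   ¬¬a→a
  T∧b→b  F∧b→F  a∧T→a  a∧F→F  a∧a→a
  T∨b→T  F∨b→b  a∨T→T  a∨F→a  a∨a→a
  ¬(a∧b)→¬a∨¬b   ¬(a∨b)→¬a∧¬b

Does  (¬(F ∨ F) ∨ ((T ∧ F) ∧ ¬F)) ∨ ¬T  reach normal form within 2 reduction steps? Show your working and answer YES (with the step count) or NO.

  start: (¬(F ∨ F) ∨ ((T ∧ F) ∧ ¬F)) ∨ ¬T
  step 1: ((¬F ∧ ¬F) ∨ ((T ∧ F) ∧ ¬F)) ∨ ¬T
  step 2: (¬F ∨ ((T ∧ F) ∧ ¬F)) ∨ ¬T

Answer: NO — after 2 steps the term is (¬F ∨ ((T ∧ F) ∧ ¬F)) ∨ ¬T, not yet normal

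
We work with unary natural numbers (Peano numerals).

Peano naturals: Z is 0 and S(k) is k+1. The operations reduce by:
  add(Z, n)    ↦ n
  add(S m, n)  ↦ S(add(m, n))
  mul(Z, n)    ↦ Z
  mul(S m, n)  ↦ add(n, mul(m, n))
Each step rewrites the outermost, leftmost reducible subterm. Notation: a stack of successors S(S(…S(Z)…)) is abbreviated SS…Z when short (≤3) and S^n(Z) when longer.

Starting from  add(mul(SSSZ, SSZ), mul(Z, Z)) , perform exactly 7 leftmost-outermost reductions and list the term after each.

  start: add(mul(SSSZ, SSZ), mul(Z, Z))
  [1] add(add(SSZ, mul(SSZ, SSZ)), mul(Z, Z))
  [2] add(S(add(SZ, mul(SSZ, SSZ))), mul(Z, Z))
  [3] S(add(add(SZ, mul(SSZ, SSZ)), mul(Z, Z)))
  [4] S(add(S(add(Z, mul(SSZ, SSZ))), mul(Z, Z)))
  [5] S(S(add(add(Z, mul(SSZ, SSZ)), mul(Z, Z))))
  [6] S(S(add(mul(SSZ, SSZ), mul(Z, Z))))
  [7] S(S(add(add(SSZ, mul(SZ, SSZ)), mul(Z, Z))))

Answer: after 7 steps: S(S(add(add(SSZ, mul(SZ, SSZ)), mul(Z, Z))))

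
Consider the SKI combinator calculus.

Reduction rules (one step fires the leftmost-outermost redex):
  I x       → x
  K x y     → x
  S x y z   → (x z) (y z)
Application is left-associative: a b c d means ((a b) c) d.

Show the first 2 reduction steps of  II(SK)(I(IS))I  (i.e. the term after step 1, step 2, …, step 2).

Answer: after 2 steps: SK(I(IS))I

Working:
  start: II(SK)(I(IS))I
  [1] I(SK)(I(IS))I
  [2] SK(I(IS))I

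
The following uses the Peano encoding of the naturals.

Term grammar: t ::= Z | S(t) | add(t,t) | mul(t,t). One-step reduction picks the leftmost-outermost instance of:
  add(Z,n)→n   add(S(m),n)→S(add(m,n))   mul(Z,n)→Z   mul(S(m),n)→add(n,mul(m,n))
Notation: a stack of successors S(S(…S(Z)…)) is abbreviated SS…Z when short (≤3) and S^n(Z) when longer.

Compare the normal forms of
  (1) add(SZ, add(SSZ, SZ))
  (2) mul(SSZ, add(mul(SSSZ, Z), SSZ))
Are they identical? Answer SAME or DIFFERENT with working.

Answer: SAME — A ⇓ S^4(Z), B ⇓ S^4(Z)

Working:
Term A:
  start: add(SZ, add(SSZ, SZ))
  step 1: S(add(Z, add(SSZ, SZ)))
  step 2: S(add(SSZ, SZ))
  step 3: S(S(add(SZ, SZ)))
  step 4: S(S(S(add(Z, SZ))))
  step 5: S^4(Z)

Term B:
  start: mul(SSZ, add(mul(SSSZ, Z), SSZ))
  step 1: add(add(mul(SSSZ, Z), SSZ), mul(SZ, add(mul(SSSZ, Z), SSZ)))
  step 2: add(add(add(Z, mul(SSZ, Z)), SSZ), mul(SZ, add(mul(SSSZ, Z), SSZ)))
  step 3: add(add(mul(SSZ, Z), SSZ), mul(SZ, add(mul(SSSZ, Z), SSZ)))
  step 4: add(add(add(Z, mul(SZ, Z)), SSZ), mul(SZ, add(mul(SSSZ, Z), SSZ)))
  step 5: add(add(mul(SZ, Z), SSZ), mul(SZ, add(mul(SSSZ, Z), SSZ)))
  step 6: add(add(add(Z, mul(Z, Z)), SSZ), mul(SZ, add(mul(SSSZ, Z), SSZ)))
  step 7: add(add(mul(Z, Z), SSZ), mul(SZ, add(mul(SSSZ, Z), SSZ)))
  step 8: add(add(Z, SSZ), mul(SZ, add(mul(SSSZ, Z), SSZ)))
  step 9: add(SSZ, mul(SZ, add(mul(SSSZ, Z), SSZ)))
  step 10: S(add(SZ, mul(SZ, add(mul(SSSZ, Z), SSZ))))
  step 11: S(S(add(Z, mul(SZ, add(mul(SSSZ, Z), SSZ)))))
  step 12: S(S(mul(SZ, add(mul(SSSZ, Z), SSZ))))
  step 13: S(S(add(add(mul(SSSZ, Z), SSZ), mul(Z, add(mul(SSSZ, Z), SSZ)))))
  step 14: S(S(add(add(add(Z, mul(SSZ, Z)), SSZ), mul(Z, add(mul(SSSZ, Z), SSZ)))))
  step 15: S(S(add(add(mul(SSZ, Z), SSZ), mul(Z, add(mul(SSSZ, Z), SSZ)))))
  step 16: S(S(add(add(add(Z, mul(SZ, Z)), SSZ), mul(Z, add(mul(SSSZ, Z), SSZ)))))
  step 17: S(S(add(add(mul(SZ, Z), SSZ), mul(Z, add(mul(SSSZ, Z), SSZ)))))
  step 18: S(S(add(add(add(Z, mul(Z, Z)), SSZ), mul(Z, add(mul(SSSZ, Z), SSZ)))))
  step 19: S(S(add(add(mul(Z, Z), SSZ), mul(Z, add(mul(SSSZ, Z), SSZ)))))
  step 20: S(S(add(add(Z, SSZ), mul(Z, add(mul(SSSZ, Z), SSZ)))))
  step 21: S(S(add(SSZ, mul(Z, add(mul(SSSZ, Z), SSZ)))))
  step 22: S(S(S(add(SZ, mul(Z, add(mul(SSSZ, Z), SSZ))))))
  step 23: S(S(S(S(add(Z, mul(Z, add(mul(SSSZ, Z), SSZ)))))))
  step 24: S(S(S(S(mul(Z, add(mul(SSSZ, Z), SSZ))))))
  step 25: S^4(Z)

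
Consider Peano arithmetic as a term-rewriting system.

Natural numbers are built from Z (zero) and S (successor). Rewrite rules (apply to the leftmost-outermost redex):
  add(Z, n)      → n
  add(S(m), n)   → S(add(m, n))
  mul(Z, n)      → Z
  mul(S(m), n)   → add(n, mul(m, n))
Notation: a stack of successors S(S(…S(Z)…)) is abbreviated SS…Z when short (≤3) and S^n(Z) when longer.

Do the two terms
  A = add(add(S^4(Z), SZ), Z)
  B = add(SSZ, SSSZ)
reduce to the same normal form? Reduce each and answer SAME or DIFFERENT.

Term A:
  start: add(add(S^4(Z), SZ), Z)
  step 1: add(S(add(SSSZ, SZ)), Z)
  step 2: S(add(add(SSSZ, SZ), Z))
  step 3: S(add(S(add(SSZ, SZ)), Z))
  step 4: S(S(add(add(SSZ, SZ), Z)))
  step 5: S(S(add(S(add(SZ, SZ)), Z)))
  step 6: S(S(S(add(add(SZ, SZ), Z))))
  step 7: S(S(S(add(S(add(Z, SZ)), Z))))
  step 8: S(S(S(S(add(add(Z, SZ), Z)))))
  step 9: S(S(S(S(add(SZ, Z)))))
  step 10: S(S(S(S(S(add(Z, Z))))))
  step 11: S^5(Z)

Term B:
  start: add(SSZ, SSSZ)
  step 1: S(add(SZ, SSSZ))
  step 2: S(S(add(Z, SSSZ)))
  step 3: S^5(Z)

Answer: SAME — A ⇓ S^5(Z), B ⇓ S^5(Z)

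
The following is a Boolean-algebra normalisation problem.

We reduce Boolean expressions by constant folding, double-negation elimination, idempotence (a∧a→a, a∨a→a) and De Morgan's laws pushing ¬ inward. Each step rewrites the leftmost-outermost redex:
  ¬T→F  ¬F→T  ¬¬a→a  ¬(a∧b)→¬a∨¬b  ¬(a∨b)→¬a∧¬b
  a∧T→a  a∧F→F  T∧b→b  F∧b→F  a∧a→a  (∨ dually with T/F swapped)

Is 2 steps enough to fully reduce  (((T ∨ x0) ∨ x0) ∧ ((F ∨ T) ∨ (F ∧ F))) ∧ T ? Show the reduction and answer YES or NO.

Answer: NO — after 2 steps the term is (T ∨ x0) ∧ ((F ∨ T) ∨ (F ∧ F)), not yet normal

Working:
  start: (((T ∨ x0) ∨ x0) ∧ ((F ∨ T) ∨ (F ∧ F))) ∧ T
  →1  ((T ∨ x0) ∨ x0) ∧ ((F ∨ T) ∨ (F ∧ F))
  →2  (T ∨ x0) ∧ ((F ∨ T) ∨ (F ∧ F))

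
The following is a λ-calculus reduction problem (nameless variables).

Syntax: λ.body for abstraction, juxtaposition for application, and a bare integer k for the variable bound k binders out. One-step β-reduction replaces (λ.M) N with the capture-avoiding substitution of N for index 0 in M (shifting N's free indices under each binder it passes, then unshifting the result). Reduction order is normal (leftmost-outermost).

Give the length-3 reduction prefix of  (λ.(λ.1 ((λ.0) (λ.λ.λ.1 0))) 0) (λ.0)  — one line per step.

Answer: after 3 steps: (λ.0) (λ.λ.λ.1 0)

Derivation:
  start: (λ.(λ.1 ((λ.0) (λ.λ.λ.1 0))) 0) (λ.0)
  [1] (λ.(λ.0) ((λ.0) (λ.λ.λ.1 0))) (λ.0)
  [2] (λ.0) ((λ.0) (λ.λ.λ.1 0))
  [3] (λ.0) (λ.λ.λ.1 0)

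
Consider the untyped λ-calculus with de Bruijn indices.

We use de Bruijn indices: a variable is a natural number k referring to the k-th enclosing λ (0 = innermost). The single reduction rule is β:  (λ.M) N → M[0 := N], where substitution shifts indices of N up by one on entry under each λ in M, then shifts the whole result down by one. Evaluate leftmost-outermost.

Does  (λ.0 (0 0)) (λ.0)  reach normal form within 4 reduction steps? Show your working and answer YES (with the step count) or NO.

  start: (λ.0 (0 0)) (λ.0)
  →1  (λ.0) ((λ.0) (λ.0))
  →2  (λ.0) (λ.0)
  →3  λ.0

Answer: YES — reaches normal form λ.0 in 3 ≤ 4 steps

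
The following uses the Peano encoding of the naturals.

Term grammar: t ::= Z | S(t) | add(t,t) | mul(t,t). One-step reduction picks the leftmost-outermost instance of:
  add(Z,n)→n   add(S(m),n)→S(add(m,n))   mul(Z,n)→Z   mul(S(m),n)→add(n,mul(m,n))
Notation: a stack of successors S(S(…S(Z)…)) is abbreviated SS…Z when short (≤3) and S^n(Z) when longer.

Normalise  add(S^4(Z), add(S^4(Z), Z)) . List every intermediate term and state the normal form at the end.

Answer: normal form = S^8(Z)  (in 10 steps)

Working:
  start: add(S^4(Z), add(S^4(Z), Z))
  →1  S(add(SSSZ, add(S^4(Z), Z)))
  →2  S(S(add(SSZ, add(S^4(Z), Z))))
  →3  S(S(S(add(SZ, add(S^4(Z), Z)))))
  →4  S(S(S(S(add(Z, add(S^4(Z), Z))))))
  →5  S(S(S(S(add(S^4(Z), Z)))))
  →6  S(S(S(S(S(add(SSSZ, Z))))))
  →7  S(S(S(S(S(S(add(SSZ, Z)))))))
  →8  S(S(S(S(S(S(S(add(SZ, Z))))))))
  →9  S(S(S(S(S(S(S(S(add(Z, Z)))))))))
  →10  S^8(Z)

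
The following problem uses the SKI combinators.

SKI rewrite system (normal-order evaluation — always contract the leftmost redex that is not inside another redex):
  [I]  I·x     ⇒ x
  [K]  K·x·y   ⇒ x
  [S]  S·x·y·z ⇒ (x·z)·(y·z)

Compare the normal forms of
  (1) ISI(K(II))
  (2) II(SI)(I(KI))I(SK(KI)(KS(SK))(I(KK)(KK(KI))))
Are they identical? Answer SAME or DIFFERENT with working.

Term A:
  start: ISI(K(II))
  step 1: SI(K(II))
  step 2: SI(KI)

Term B:
  start: II(SI)(I(KI))I(SK(KI)(KS(SK))(I(KK)(KK(KI))))
  step 1: I(SI)(I(KI))I(SK(KI)(KS(SK))(I(KK)(KK(KI))))
  step 2: SI(I(KI))I(SK(KI)(KS(SK))(I(KK)(KK(KI))))
  step 3: II(I(KI)I)(SK(KI)(KS(SK))(I(KK)(KK(KI))))
  step 4: I(I(KI)I)(SK(KI)(KS(SK))(I(KK)(KK(KI))))
  step 5: I(KI)I(SK(KI)(KS(SK))(I(KK)(KK(KI))))
  step 6: KII(SK(KI)(KS(SK))(I(KK)(KK(KI))))
  step 7: I(SK(KI)(KS(SK))(I(KK)(KK(KI))))
  step 8: SK(KI)(KS(SK))(I(KK)(KK(KI)))
  step 9: K(KS(SK))(KI(KS(SK)))(I(KK)(KK(KI)))
  step 10: KS(SK)(I(KK)(KK(KI)))
  step 11: S(I(KK)(KK(KI)))
  step 12: S(KK(KK(KI)))
  step 13: SK

Answer: DIFFERENT — A ⇓ SI(KI), B ⇓ SK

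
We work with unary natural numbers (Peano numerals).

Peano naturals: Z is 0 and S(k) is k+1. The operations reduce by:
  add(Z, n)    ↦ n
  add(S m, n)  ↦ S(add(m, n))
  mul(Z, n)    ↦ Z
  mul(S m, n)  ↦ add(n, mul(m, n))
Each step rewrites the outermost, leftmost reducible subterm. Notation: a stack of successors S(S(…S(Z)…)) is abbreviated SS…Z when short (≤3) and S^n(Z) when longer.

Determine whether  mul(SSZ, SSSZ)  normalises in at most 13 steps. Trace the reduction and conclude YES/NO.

  start: mul(SSZ, SSSZ)
  step 1: add(SSSZ, mul(SZ, SSSZ))
  step 2: S(add(SSZ, mul(SZ, SSSZ)))
  step 3: S(S(add(SZ, mul(SZ, SSSZ))))
  step 4: S(S(S(add(Z, mul(SZ, SSSZ)))))
  step 5: S(S(S(mul(SZ, SSSZ))))
  step 6: S(S(S(add(SSSZ, mul(Z, SSSZ)))))
  step 7: S(S(S(S(add(SSZ, mul(Z, SSSZ))))))
  step 8: S(S(S(S(S(add(SZ, mul(Z, SSSZ)))))))
  step 9: S(S(S(S(S(S(add(Z, mul(Z, SSSZ))))))))
  step 10: S(S(S(S(S(S(mul(Z, SSSZ)))))))
  step 11: S^6(Z)

Answer: YES — reaches normal form S^6(Z) in 11 ≤ 13 steps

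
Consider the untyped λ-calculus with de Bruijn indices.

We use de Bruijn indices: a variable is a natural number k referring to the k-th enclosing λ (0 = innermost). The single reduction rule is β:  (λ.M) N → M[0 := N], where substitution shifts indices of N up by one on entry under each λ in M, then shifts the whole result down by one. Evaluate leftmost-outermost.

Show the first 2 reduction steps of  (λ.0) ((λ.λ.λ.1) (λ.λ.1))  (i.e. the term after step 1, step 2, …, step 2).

  start: (λ.0) ((λ.λ.λ.1) (λ.λ.1))
  →1  (λ.λ.λ.1) (λ.λ.1)
  →2  λ.λ.1

Answer: after 2 steps: λ.λ.1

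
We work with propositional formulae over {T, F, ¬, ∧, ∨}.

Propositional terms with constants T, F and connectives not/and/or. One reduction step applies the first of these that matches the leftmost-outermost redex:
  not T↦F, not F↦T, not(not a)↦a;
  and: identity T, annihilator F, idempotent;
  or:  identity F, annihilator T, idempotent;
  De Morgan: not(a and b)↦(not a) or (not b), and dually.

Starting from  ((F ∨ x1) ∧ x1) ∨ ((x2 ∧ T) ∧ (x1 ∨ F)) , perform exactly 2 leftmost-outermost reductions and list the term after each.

Answer: after 2 steps: x1 ∨ ((x2 ∧ T) ∧ (x1 ∨ F))

Working:
  start: ((F ∨ x1) ∧ x1) ∨ ((x2 ∧ T) ∧ (x1 ∨ F))
  step 1: (x1 ∧ x1) ∨ ((x2 ∧ T) ∧ (x1 ∨ F))
  step 2: x1 ∨ ((x2 ∧ T) ∧ (x1 ∨ F))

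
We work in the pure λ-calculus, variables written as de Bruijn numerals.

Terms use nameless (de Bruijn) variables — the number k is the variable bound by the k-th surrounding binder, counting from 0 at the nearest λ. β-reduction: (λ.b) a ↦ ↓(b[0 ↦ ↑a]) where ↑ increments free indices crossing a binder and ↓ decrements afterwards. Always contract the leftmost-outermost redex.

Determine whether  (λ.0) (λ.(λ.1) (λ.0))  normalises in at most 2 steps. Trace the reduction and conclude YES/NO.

Answer: YES — reaches normal form λ.0 in 2 ≤ 2 steps

Working:
  start: (λ.0) (λ.(λ.1) (λ.0))
  step 1: λ.(λ.1) (λ.0)
  step 2: λ.0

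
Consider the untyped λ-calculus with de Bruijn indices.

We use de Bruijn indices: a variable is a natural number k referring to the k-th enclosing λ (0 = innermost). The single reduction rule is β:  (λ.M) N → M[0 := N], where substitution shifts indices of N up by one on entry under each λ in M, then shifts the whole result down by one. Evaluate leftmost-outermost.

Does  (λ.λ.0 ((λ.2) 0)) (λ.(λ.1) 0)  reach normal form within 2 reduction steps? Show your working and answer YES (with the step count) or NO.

  start: (λ.λ.0 ((λ.2) 0)) (λ.(λ.1) 0)
  [1] λ.0 ((λ.λ.(λ.1) 0) 0)
  [2] λ.0 (λ.(λ.1) 0)

Answer: NO — after 2 steps the term is λ.0 (λ.(λ.1) 0), not yet normal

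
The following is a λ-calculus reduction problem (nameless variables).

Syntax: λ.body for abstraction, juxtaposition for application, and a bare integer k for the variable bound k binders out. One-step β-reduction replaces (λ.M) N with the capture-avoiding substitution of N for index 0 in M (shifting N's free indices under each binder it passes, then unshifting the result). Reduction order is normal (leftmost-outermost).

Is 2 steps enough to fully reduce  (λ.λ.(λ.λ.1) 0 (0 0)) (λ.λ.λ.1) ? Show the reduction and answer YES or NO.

Answer: NO — after 2 steps the term is λ.(λ.1) (0 0), not yet normal

Reduction:
  start: (λ.λ.(λ.λ.1) 0 (0 0)) (λ.λ.λ.1)
  [1] λ.(λ.λ.1) 0 (0 0)
  [2] λ.(λ.1) (0 0)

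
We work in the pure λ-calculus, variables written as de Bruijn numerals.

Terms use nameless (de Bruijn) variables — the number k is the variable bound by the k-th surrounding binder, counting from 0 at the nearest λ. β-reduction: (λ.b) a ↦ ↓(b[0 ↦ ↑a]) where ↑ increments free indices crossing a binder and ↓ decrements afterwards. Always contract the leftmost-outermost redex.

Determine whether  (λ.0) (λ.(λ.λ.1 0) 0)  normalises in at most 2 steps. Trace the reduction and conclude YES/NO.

  start: (λ.0) (λ.(λ.λ.1 0) 0)
  [1] λ.(λ.λ.1 0) 0
  [2] λ.λ.1 0

Answer: YES — reaches normal form λ.λ.1 0 in 2 ≤ 2 steps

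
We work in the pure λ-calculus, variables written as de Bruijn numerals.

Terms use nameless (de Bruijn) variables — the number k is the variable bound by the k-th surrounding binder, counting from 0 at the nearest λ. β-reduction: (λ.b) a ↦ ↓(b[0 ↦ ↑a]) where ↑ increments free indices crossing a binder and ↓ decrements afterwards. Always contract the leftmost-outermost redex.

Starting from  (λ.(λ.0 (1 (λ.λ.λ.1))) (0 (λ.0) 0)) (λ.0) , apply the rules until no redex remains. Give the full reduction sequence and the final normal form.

  start: (λ.(λ.0 (1 (λ.λ.λ.1))) (0 (λ.0) 0)) (λ.0)
  →1  (λ.0 ((λ.0) (λ.λ.λ.1))) ((λ.0) (λ.0) (λ.0))
  →2  (λ.0) (λ.0) (λ.0) ((λ.0) (λ.λ.λ.1))
  →3  (λ.0) (λ.0) ((λ.0) (λ.λ.λ.1))
  →4  (λ.0) ((λ.0) (λ.λ.λ.1))
  →5  (λ.0) (λ.λ.λ.1)
  →6  λ.λ.λ.1

Answer: normal form = λ.λ.λ.1  (in 6 steps)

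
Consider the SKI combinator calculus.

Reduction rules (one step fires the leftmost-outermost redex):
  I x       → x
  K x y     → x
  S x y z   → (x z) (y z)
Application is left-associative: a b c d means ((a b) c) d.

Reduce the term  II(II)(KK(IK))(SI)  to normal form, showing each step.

  start: II(II)(KK(IK))(SI)
  [1] I(II)(KK(IK))(SI)
  [2] II(KK(IK))(SI)
  [3] I(KK(IK))(SI)
  [4] KK(IK)(SI)
  [5] K(SI)

Answer: normal form = K(SI)  (in 5 steps)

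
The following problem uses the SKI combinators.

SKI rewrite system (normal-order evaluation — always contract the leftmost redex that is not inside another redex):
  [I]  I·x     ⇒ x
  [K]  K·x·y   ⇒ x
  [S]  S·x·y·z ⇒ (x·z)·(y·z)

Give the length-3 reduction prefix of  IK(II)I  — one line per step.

  start: IK(II)I
  →1  K(II)I
  →2  II
  →3  I

Answer: after 3 steps: I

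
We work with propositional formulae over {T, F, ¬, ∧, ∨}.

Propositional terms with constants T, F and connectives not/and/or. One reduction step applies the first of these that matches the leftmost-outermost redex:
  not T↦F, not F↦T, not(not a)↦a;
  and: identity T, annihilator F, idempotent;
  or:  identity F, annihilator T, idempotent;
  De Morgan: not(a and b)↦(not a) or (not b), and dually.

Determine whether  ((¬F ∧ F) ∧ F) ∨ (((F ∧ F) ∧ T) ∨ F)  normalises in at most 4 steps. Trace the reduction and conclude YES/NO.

Answer: NO — after 4 steps the term is F ∧ F, not yet normal

Working:
  start: ((¬F ∧ F) ∧ F) ∨ (((F ∧ F) ∧ T) ∨ F)
  →1  F ∨ (((F ∧ F) ∧ T) ∨ F)
  →2  ((F ∧ F) ∧ T) ∨ F
  →3  (F ∧ F) ∧ T
  →4  F ∧ F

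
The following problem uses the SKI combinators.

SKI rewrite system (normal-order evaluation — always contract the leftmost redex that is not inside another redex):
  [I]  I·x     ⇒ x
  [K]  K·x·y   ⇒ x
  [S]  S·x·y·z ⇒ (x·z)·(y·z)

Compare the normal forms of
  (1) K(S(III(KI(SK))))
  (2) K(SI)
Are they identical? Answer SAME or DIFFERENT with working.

Term A:
  start: K(S(III(KI(SK))))
  step 1: K(S(II(KI(SK))))
  step 2: K(S(I(KI(SK))))
  step 3: K(S(KI(SK)))
  step 4: K(SI)

Term B:
  start: K(SI)

Answer: SAME — A ⇓ K(SI), B ⇓ K(SI)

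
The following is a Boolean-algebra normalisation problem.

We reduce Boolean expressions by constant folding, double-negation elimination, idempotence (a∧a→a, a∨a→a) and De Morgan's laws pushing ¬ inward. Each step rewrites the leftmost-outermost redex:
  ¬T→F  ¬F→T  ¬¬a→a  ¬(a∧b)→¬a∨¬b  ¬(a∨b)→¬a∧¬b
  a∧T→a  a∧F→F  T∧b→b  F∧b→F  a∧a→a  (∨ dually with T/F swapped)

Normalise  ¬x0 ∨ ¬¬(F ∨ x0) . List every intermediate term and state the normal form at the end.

  start: ¬x0 ∨ ¬¬(F ∨ x0)
  step 1: ¬x0 ∨ (F ∨ x0)
  step 2: ¬x0 ∨ x0

Answer: normal form = ¬x0 ∨ x0  (in 2 steps)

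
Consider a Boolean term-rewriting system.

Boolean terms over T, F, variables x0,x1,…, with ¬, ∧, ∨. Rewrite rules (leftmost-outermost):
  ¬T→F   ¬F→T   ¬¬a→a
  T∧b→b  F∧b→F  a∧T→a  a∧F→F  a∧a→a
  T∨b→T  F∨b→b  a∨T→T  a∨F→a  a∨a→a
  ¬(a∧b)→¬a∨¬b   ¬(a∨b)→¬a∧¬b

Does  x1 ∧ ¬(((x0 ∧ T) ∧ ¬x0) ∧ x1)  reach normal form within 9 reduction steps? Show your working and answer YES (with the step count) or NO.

  start: x1 ∧ ¬(((x0 ∧ T) ∧ ¬x0) ∧ x1)
  step 1: x1 ∧ (¬((x0 ∧ T) ∧ ¬x0) ∨ ¬x1)
  step 2: x1 ∧ ((¬(x0 ∧ T) ∨ ¬¬x0) ∨ ¬x1)
  step 3: x1 ∧ (((¬x0 ∨ ¬T) ∨ ¬¬x0) ∨ ¬x1)
  step 4: x1 ∧ (((¬x0 ∨ F) ∨ ¬¬x0) ∨ ¬x1)
  step 5: x1 ∧ ((¬x0 ∨ ¬¬x0) ∨ ¬x1)
  step 6: x1 ∧ ((¬x0 ∨ x0) ∨ ¬x1)

Answer: YES — reaches normal form x1 ∧ ((¬x0 ∨ x0) ∨ ¬x1) in 6 ≤ 9 steps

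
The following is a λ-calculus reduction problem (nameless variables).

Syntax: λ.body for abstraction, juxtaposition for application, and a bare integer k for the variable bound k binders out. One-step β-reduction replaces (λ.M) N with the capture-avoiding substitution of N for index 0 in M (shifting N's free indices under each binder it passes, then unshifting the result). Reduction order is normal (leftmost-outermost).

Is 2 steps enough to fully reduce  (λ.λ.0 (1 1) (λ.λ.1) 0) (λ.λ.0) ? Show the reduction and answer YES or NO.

Answer: YES — reaches normal form λ.0 (λ.0) (λ.λ.1) 0 in 2 ≤ 2 steps

Working:
  start: (λ.λ.0 (1 1) (λ.λ.1) 0) (λ.λ.0)
  [1] λ.0 ((λ.λ.0) (λ.λ.0)) (λ.λ.1) 0
  [2] λ.0 (λ.0) (λ.λ.1) 0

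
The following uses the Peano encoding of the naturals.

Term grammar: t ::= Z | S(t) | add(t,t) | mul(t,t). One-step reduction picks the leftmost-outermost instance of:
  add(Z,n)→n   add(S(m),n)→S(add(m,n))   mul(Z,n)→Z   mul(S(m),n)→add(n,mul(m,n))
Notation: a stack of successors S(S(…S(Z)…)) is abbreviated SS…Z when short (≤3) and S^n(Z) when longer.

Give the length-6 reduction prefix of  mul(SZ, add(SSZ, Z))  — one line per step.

  start: mul(SZ, add(SSZ, Z))
  step 1: add(add(SSZ, Z), mul(Z, add(SSZ, Z)))
  step 2: add(S(add(SZ, Z)), mul(Z, add(SSZ, Z)))
  step 3: S(add(add(SZ, Z), mul(Z, add(SSZ, Z))))
  step 4: S(add(S(add(Z, Z)), mul(Z, add(SSZ, Z))))
  step 5: S(S(add(add(Z, Z), mul(Z, add(SSZ, Z)))))
  step 6: S(S(add(Z, mul(Z, add(SSZ, Z)))))

Answer: after 6 steps: S(S(add(Z, mul(Z, add(SSZ, Z)))))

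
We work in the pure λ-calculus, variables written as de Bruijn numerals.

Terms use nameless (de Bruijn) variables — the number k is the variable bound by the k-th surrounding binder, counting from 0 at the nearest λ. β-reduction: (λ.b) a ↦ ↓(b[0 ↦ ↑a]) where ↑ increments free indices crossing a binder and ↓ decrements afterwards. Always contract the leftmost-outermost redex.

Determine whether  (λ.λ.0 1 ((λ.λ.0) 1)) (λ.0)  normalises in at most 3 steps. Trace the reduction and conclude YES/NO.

  start: (λ.λ.0 1 ((λ.λ.0) 1)) (λ.0)
  [1] λ.0 (λ.0) ((λ.λ.0) (λ.0))
  [2] λ.0 (λ.0) (λ.0)

Answer: YES — reaches normal form λ.0 (λ.0) (λ.0) in 2 ≤ 3 steps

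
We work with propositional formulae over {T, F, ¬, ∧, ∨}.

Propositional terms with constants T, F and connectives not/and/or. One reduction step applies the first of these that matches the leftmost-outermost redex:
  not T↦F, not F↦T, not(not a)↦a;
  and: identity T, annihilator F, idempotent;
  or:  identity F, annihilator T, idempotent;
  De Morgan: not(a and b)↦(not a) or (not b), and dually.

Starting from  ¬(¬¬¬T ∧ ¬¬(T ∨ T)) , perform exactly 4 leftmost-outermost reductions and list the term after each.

Answer: after 4 steps: T

Derivation:
  start: ¬(¬¬¬T ∧ ¬¬(T ∨ T))
  step 1: ¬¬¬¬T ∨ ¬¬¬(T ∨ T)
  step 2: ¬¬T ∨ ¬¬¬(T ∨ T)
  step 3: T ∨ ¬¬¬(T ∨ T)
  step 4: T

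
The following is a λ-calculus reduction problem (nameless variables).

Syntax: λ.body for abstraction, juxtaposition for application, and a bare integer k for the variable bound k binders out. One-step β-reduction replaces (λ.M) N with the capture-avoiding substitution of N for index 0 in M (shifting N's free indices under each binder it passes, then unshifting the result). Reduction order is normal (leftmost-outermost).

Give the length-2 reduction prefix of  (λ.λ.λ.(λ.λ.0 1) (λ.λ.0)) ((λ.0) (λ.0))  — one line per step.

Answer: after 2 steps: λ.λ.λ.0 (λ.λ.0)

Derivation:
  start: (λ.λ.λ.(λ.λ.0 1) (λ.λ.0)) ((λ.0) (λ.0))
  [1] λ.λ.(λ.λ.0 1) (λ.λ.0)
  [2] λ.λ.λ.0 (λ.λ.0)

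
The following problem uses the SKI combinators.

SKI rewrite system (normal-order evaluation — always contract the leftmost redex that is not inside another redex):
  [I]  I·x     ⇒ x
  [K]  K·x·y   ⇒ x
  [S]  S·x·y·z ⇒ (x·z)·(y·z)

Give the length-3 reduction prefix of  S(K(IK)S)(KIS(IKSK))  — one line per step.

Answer: after 3 steps: SK(I(IKSK))

Working:
  start: S(K(IK)S)(KIS(IKSK))
  step 1: S(IK)(KIS(IKSK))
  step 2: SK(KIS(IKSK))
  step 3: SK(I(IKSK))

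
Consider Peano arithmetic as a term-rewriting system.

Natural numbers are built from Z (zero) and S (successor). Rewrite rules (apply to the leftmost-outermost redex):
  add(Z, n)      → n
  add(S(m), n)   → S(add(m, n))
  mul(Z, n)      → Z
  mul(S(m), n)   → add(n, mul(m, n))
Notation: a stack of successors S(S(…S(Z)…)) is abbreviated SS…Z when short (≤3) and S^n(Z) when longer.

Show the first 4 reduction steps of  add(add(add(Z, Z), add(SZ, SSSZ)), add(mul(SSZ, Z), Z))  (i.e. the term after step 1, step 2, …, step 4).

Answer: after 4 steps: S(add(add(Z, SSSZ), add(mul(SSZ, Z), Z)))

Derivation:
  start: add(add(add(Z, Z), add(SZ, SSSZ)), add(mul(SSZ, Z), Z))
  step 1: add(add(Z, add(SZ, SSSZ)), add(mul(SSZ, Z), Z))
  step 2: add(add(SZ, SSSZ), add(mul(SSZ, Z), Z))
  step 3: add(S(add(Z, SSSZ)), add(mul(SSZ, Z), Z))
  step 4: S(add(add(Z, SSSZ), add(mul(SSZ, Z), Z)))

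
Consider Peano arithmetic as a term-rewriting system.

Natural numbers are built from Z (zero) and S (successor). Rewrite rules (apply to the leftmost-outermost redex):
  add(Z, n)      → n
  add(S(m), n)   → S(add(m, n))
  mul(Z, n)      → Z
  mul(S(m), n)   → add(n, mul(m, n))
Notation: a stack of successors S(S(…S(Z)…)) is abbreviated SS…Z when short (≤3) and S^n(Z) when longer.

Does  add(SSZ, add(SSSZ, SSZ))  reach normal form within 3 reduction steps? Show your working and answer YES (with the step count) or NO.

Answer: NO — after 3 steps the term is S(S(add(SSSZ, SSZ))), not yet normal

Derivation:
  start: add(SSZ, add(SSSZ, SSZ))
  →1  S(add(SZ, add(SSSZ, SSZ)))
  →2  S(S(add(Z, add(SSSZ, SSZ))))
  →3  S(S(add(SSSZ, SSZ)))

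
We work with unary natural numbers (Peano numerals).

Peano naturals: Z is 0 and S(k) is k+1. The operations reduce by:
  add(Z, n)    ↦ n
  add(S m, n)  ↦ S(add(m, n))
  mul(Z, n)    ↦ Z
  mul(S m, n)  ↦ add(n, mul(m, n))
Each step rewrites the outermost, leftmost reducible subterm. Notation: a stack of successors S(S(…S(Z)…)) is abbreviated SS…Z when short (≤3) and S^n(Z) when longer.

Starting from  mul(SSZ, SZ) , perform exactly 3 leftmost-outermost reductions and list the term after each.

Answer: after 3 steps: S(mul(SZ, SZ))

Reduction:
  start: mul(SSZ, SZ)
  [1] add(SZ, mul(SZ, SZ))
  [2] S(add(Z, mul(SZ, SZ)))
  [3] S(mul(SZ, SZ))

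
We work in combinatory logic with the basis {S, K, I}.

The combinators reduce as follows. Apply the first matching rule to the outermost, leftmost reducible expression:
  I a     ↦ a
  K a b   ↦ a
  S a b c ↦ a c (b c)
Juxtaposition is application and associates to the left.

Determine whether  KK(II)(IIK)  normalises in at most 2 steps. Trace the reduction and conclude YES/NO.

  start: KK(II)(IIK)
  step 1: K(IIK)
  step 2: K(IK)

Answer: NO — after 2 steps the term is K(IK), not yet normal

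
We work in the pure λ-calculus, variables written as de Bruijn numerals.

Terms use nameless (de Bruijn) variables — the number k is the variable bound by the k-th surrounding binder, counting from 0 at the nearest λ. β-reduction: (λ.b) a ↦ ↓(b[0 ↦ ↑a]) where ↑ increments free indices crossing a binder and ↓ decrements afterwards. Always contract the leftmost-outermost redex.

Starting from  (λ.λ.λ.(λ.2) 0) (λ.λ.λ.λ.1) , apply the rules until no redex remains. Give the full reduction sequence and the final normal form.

Answer: normal form = λ.λ.1  (in 2 steps)

Working:
  start: (λ.λ.λ.(λ.2) 0) (λ.λ.λ.λ.1)
  step 1: λ.λ.(λ.2) 0
  step 2: λ.λ.1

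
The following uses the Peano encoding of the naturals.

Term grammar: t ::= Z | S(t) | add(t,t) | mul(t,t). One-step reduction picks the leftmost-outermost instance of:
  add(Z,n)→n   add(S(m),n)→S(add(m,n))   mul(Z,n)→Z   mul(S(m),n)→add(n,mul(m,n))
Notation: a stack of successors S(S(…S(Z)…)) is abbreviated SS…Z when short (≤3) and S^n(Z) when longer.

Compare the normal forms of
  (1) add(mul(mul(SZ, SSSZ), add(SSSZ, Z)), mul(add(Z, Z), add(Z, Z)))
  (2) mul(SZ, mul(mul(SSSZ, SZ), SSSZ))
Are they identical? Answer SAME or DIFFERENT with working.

Term A:
  start: add(mul(mul(SZ, SSSZ), add(SSSZ, Z)), mul(add(Z, Z), add(Z, Z)))
  →1  add(mul(add(SSSZ, mul(Z, SSSZ)), add(SSSZ, Z)), mul(add(Z, Z), add(Z, Z)))
  →2  add(mul(S(add(SSZ, mul(Z, SSSZ))), add(SSSZ, Z)), mul(add(Z, Z), add(Z, Z)))
  →3  add(add(add(SSSZ, Z), mul(add(SSZ, mul(Z, SSSZ)), add(SSSZ, Z))), mul(add(Z, Z), add(Z, Z)))
  →4  add(add(S(add(SSZ, Z)), mul(add(SSZ, mul(Z, SSSZ)), add(SSSZ, Z))), mul(add(Z, Z), add(Z, Z)))
  →5  add(S(add(add(SSZ, Z), mul(add(SSZ, mul(Z, SSSZ)), add(SSSZ, Z)))), mul(add(Z, Z), add(Z, Z)))
  →6  S(add(add(add(SSZ, Z), mul(add(SSZ, mul(Z, SSSZ)), add(SSSZ, Z))), mul(add(Z, Z), add(Z, Z))))
  →7  S(add(add(S(add(SZ, Z)), mul(add(SSZ, mul(Z, SSSZ)), add(SSSZ, Z))), mul(add(Z, Z), add(Z, Z))))
  →8  S(add(S(add(add(SZ, Z), mul(add(SSZ, mul(Z, SSSZ)), add(SSSZ, Z)))), mul(add(Z, Z), add(Z, Z))))
  →9  S(S(add(add(add(SZ, Z), mul(add(SSZ, mul(Z, SSSZ)), add(SSSZ, Z))), mul(add(Z, Z), add(Z, Z)))))
  →10  S(S(add(add(S(add(Z, Z)), mul(add(SSZ, mul(Z, SSSZ)), add(SSSZ, Z))), mul(add(Z, Z), add(Z, Z)))))
  →11  S(S(add(S(add(add(Z, Z), mul(add(SSZ, mul(Z, SSSZ)), add(SSSZ, Z)))), mul(add(Z, Z), add(Z, Z)))))
  →12  S(S(S(add(add(add(Z, Z), mul(add(SSZ, mul(Z, SSSZ)), add(SSSZ, Z))), mul(add(Z, Z), add(Z, Z))))))
  →13  S(S(S(add(add(Z, mul(add(SSZ, mul(Z, SSSZ)), add(SSSZ, Z))), mul(add(Z, Z), add(Z, Z))))))
  →14  S(S(S(add(mul(add(SSZ, mul(Z, SSSZ)), add(SSSZ, Z)), mul(add(Z, Z), add(Z, Z))))))
  →15  S(S(S(add(mul(S(add(SZ, mul(Z, SSSZ))), add(SSSZ, Z)), mul(add(Z, Z), add(Z, Z))))))
  →16  S(S(S(add(add(add(SSSZ, Z), mul(add(SZ, mul(Z, SSSZ)), add(SSSZ, Z))), mul(add(Z, Z), add(Z, Z))))))
  →17  S(S(S(add(add(S(add(SSZ, Z)), mul(add(SZ, mul(Z, SSSZ)), add(SSSZ, Z))), mul(add(Z, Z), add(Z, Z))))))
  →18  S(S(S(add(S(add(add(SSZ, Z), mul(add(SZ, mul(Z, SSSZ)), add(SSSZ, Z)))), mul(add(Z, Z), add(Z, Z))))))
  →19  S(S(S(S(add(add(add(SSZ, Z), mul(add(SZ, mul(Z, SSSZ)), add(SSSZ, Z))), mul(add(Z, Z), add(Z, Z)))))))
  →20  S(S(S(S(add(add(S(add(SZ, Z)), mul(add(SZ, mul(Z, SSSZ)), add(SSSZ, Z))), mul(add(Z, Z), add(Z, Z)))))))
  →21  S(S(S(S(add(S(add(add(SZ, Z), mul(add(SZ, mul(Z, SSSZ)), add(SSSZ, Z)))), mul(add(Z, Z), add(Z, Z)))))))
  →22  S(S(S(S(S(add(add(add(SZ, Z), mul(add(SZ, mul(Z, SSSZ)), add(SSSZ, Z))), mul(add(Z, Z), add(Z, Z))))))))
  →23  S(S(S(S(S(add(add(S(add(Z, Z)), mul(add(SZ, mul(Z, SSSZ)), add(SSSZ, Z))), mul(add(Z, Z), add(Z, Z))))))))
  →24  S(S(S(S(S(add(S(add(add(Z, Z), mul(add(SZ, mul(Z, SSSZ)), add(SSSZ, Z)))), mul(add(Z, Z), add(Z, Z))))))))
  →25  S(S(S(S(S(S(add(add(add(Z, Z), mul(add(SZ, mul(Z, SSSZ)), add(SSSZ, Z))), mul(add(Z, Z), add(Z, Z)))))))))
  →26  S(S(S(S(S(S(add(add(Z, mul(add(SZ, mul(Z, SSSZ)), add(SSSZ, Z))), mul(add(Z, Z), add(Z, Z)))))))))
  →27  S(S(S(S(S(S(add(mul(add(SZ, mul(Z, SSSZ)), add(SSSZ, Z)), mul(add(Z, Z), add(Z, Z)))))))))
  →28  S(S(S(S(S(S(add(mul(S(add(Z, mul(Z, SSSZ))), add(SSSZ, Z)), mul(add(Z, Z), add(Z, Z)))))))))
  →29  S(S(S(S(S(S(add(add(add(SSSZ, Z), mul(add(Z, mul(Z, SSSZ)), add(SSSZ, Z))), mul(add(Z, Z), add(Z, Z)))))))))
  →30  S(S(S(S(S(S(add(add(S(add(SSZ, Z)), mul(add(Z, mul(Z, SSSZ)), add(SSSZ, Z))), mul(add(Z, Z), add(Z, Z)))))))))
  →31  S(S(S(S(S(S(add(S(add(add(SSZ, Z), mul(add(Z, mul(Z, SSSZ)), add(SSSZ, Z)))), mul(add(Z, Z), add(Z, Z)))))))))
  →32  S(S(S(S(S(S(S(add(add(add(SSZ, Z), mul(add(Z, mul(Z, SSSZ)), add(SSSZ, Z))), mul(add(Z, Z), add(Z, Z))))))))))
  →33  S(S(S(S(S(S(S(add(add(S(add(SZ, Z)), mul(add(Z, mul(Z, SSSZ)), add(SSSZ, Z))), mul(add(Z, Z), add(Z, Z))))))))))
  →34  S(S(S(S(S(S(S(add(S(add(add(SZ, Z), mul(add(Z, mul(Z, SSSZ)), add(SSSZ, Z)))), mul(add(Z, Z), add(Z, Z))))))))))
  →35  S(S(S(S(S(S(S(S(add(add(add(SZ, Z), mul(add(Z, mul(Z, SSSZ)), add(SSSZ, Z))), mul(add(Z, Z), add(Z, Z)))))))))))
  →36  S(S(S(S(S(S(S(S(add(add(S(add(Z, Z)), mul(add(Z, mul(Z, SSSZ)), add(SSSZ, Z))), mul(add(Z, Z), add(Z, Z)))))))))))
  →37  S(S(S(S(S(S(S(S(add(S(add(add(Z, Z), mul(add(Z, mul(Z, SSSZ)), add(SSSZ, Z)))), mul(add(Z, Z), add(Z, Z)))))))))))
  →38  S(S(S(S(S(S(S(S(S(add(add(add(Z, Z), mul(add(Z, mul(Z, SSSZ)), add(SSSZ, Z))), mul(add(Z, Z), add(Z, Z))))))))))))
  →39  S(S(S(S(S(S(S(S(S(add(add(Z, mul(add(Z, mul(Z, SSSZ)), add(SSSZ, Z))), mul(add(Z, Z), add(Z, Z))))))))))))
  →40  S(S(S(S(S(S(S(S(S(add(mul(add(Z, mul(Z, SSSZ)), add(SSSZ, Z)), mul(add(Z, Z), add(Z, Z))))))))))))
  →41  S(S(S(S(S(S(S(S(S(add(mul(mul(Z, SSSZ), add(SSSZ, Z)), mul(add(Z, Z), add(Z, Z))))))))))))
  →42  S(S(S(S(S(S(S(S(S(add(mul(Z, add(SSSZ, Z)), mul(add(Z, Z), add(Z, Z))))))))))))
  →43  S(S(S(S(S(S(S(S(S(add(Z, mul(add(Z, Z), add(Z, Z))))))))))))
  →44  S(S(S(S(S(S(S(S(S(mul(add(Z, Z), add(Z, Z)))))))))))
  →45  S(S(S(S(S(S(S(S(S(mul(Z, add(Z, Z)))))))))))
  →46  S^9(Z)

Term B:
  start: mul(SZ, mul(mul(SSSZ, SZ), SSSZ))
  →1  add(mul(mul(SSSZ, SZ), SSSZ), mul(Z, mul(mul(SSSZ, SZ), SSSZ)))
  →2  add(mul(add(SZ, mul(SSZ, SZ)), SSSZ), mul(Z, mul(mul(SSSZ, SZ), SSSZ)))
  →3  add(mul(S(add(Z, mul(SSZ, SZ))), SSSZ), mul(Z, mul(mul(SSSZ, SZ), SSSZ)))
  →4  add(add(SSSZ, mul(add(Z, mul(SSZ, SZ)), SSSZ)), mul(Z, mul(mul(SSSZ, SZ), SSSZ)))
  →5  add(S(add(SSZ, mul(add(Z, mul(SSZ, SZ)), SSSZ))), mul(Z, mul(mul(SSSZ, SZ), SSSZ)))
  →6  S(add(add(SSZ, mul(add(Z, mul(SSZ, SZ)), SSSZ)), mul(Z, mul(mul(SSSZ, SZ), SSSZ))))
  →7  S(add(S(add(SZ, mul(add(Z, mul(SSZ, SZ)), SSSZ))), mul(Z, mul(mul(SSSZ, SZ), SSSZ))))
  →8  S(S(add(add(SZ, mul(add(Z, mul(SSZ, SZ)), SSSZ)), mul(Z, mul(mul(SSSZ, SZ), SSSZ)))))
  →9  S(S(add(S(add(Z, mul(add(Z, mul(SSZ, SZ)), SSSZ))), mul(Z, mul(mul(SSSZ, SZ), SSSZ)))))
  →10  S(S(S(add(add(Z, mul(add(Z, mul(SSZ, SZ)), SSSZ)), mul(Z, mul(mul(SSSZ, SZ), SSSZ))))))
  →11  S(S(S(add(mul(add(Z, mul(SSZ, SZ)), SSSZ), mul(Z, mul(mul(SSSZ, SZ), SSSZ))))))
  →12  S(S(S(add(mul(mul(SSZ, SZ), SSSZ), mul(Z, mul(mul(SSSZ, SZ), SSSZ))))))
  →13  S(S(S(add(mul(add(SZ, mul(SZ, SZ)), SSSZ), mul(Z, mul(mul(SSSZ, SZ), SSSZ))))))
  →14  S(S(S(add(mul(S(add(Z, mul(SZ, SZ))), SSSZ), mul(Z, mul(mul(SSSZ, SZ), SSSZ))))))
  →15  S(S(S(add(add(SSSZ, mul(add(Z, mul(SZ, SZ)), SSSZ)), mul(Z, mul(mul(SSSZ, SZ), SSSZ))))))
  →16  S(S(S(add(S(add(SSZ, mul(add(Z, mul(SZ, SZ)), SSSZ))), mul(Z, mul(mul(SSSZ, SZ), SSSZ))))))
  →17  S(S(S(S(add(add(SSZ, mul(add(Z, mul(SZ, SZ)), SSSZ)), mul(Z, mul(mul(SSSZ, SZ), SSSZ)))))))
  →18  S(S(S(S(add(S(add(SZ, mul(add(Z, mul(SZ, SZ)), SSSZ))), mul(Z, mul(mul(SSSZ, SZ), SSSZ)))))))
  →19  S(S(S(S(S(add(add(SZ, mul(add(Z, mul(SZ, SZ)), SSSZ)), mul(Z, mul(mul(SSSZ, SZ), SSSZ))))))))
  →20  S(S(S(S(S(add(S(add(Z, mul(add(Z, mul(SZ, SZ)), SSSZ))), mul(Z, mul(mul(SSSZ, SZ), SSSZ))))))))
  →21  S(S(S(S(S(S(add(add(Z, mul(add(Z, mul(SZ, SZ)), SSSZ)), mul(Z, mul(mul(SSSZ, SZ), SSSZ)))))))))
  →22  S(S(S(S(S(S(add(mul(add(Z, mul(SZ, SZ)), SSSZ), mul(Z, mul(mul(SSSZ, SZ), SSSZ)))))))))
  →23  S(S(S(S(S(S(add(mul(mul(SZ, SZ), SSSZ), mul(Z, mul(mul(SSSZ, SZ), SSSZ)))))))))
  →24  S(S(S(S(S(S(add(mul(add(SZ, mul(Z, SZ)), SSSZ), mul(Z, mul(mul(SSSZ, SZ), SSSZ)))))))))
  →25  S(S(S(S(S(S(add(mul(S(add(Z, mul(Z, SZ))), SSSZ), mul(Z, mul(mul(SSSZ, SZ), SSSZ)))))))))
  →26  S(S(S(S(S(S(add(add(SSSZ, mul(add(Z, mul(Z, SZ)), SSSZ)), mul(Z, mul(mul(SSSZ, SZ), SSSZ)))))))))
  →27  S(S(S(S(S(S(add(S(add(SSZ, mul(add(Z, mul(Z, SZ)), SSSZ))), mul(Z, mul(mul(SSSZ, SZ), SSSZ)))))))))
  →28  S(S(S(S(S(S(S(add(add(SSZ, mul(add(Z, mul(Z, SZ)), SSSZ)), mul(Z, mul(mul(SSSZ, SZ), SSSZ))))))))))
  →29  S(S(S(S(S(S(S(add(S(add(SZ, mul(add(Z, mul(Z, SZ)), SSSZ))), mul(Z, mul(mul(SSSZ, SZ), SSSZ))))))))))
  →30  S(S(S(S(S(S(S(S(add(add(SZ, mul(add(Z, mul(Z, SZ)), SSSZ)), mul(Z, mul(mul(SSSZ, SZ), SSSZ)))))))))))
  →31  S(S(S(S(S(S(S(S(add(S(add(Z, mul(add(Z, mul(Z, SZ)), SSSZ))), mul(Z, mul(mul(SSSZ, SZ), SSSZ)))))))))))
  →32  S(S(S(S(S(S(S(S(S(add(add(Z, mul(add(Z, mul(Z, SZ)), SSSZ)), mul(Z, mul(mul(SSSZ, SZ), SSSZ))))))))))))
  →33  S(S(S(S(S(S(S(S(S(add(mul(add(Z, mul(Z, SZ)), SSSZ), mul(Z, mul(mul(SSSZ, SZ), SSSZ))))))))))))
  →34  S(S(S(S(S(S(S(S(S(add(mul(mul(Z, SZ), SSSZ), mul(Z, mul(mul(SSSZ, SZ), SSSZ))))))))))))
  →35  S(S(S(S(S(S(S(S(S(add(mul(Z, SSSZ), mul(Z, mul(mul(SSSZ, SZ), SSSZ))))))))))))
  →36  S(S(S(S(S(S(S(S(S(add(Z, mul(Z, mul(mul(SSSZ, SZ), SSSZ))))))))))))
  →37  S(S(S(S(S(S(S(S(S(mul(Z, mul(mul(SSSZ, SZ), SSSZ)))))))))))
  →38  S^9(Z)

Answer: SAME — A ⇓ S^9(Z), B ⇓ S^9(Z)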